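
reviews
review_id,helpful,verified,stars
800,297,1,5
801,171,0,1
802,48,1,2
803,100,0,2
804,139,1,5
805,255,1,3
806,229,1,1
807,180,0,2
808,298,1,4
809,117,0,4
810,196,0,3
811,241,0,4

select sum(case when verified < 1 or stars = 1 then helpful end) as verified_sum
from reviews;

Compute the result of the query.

review_id=800: ✗
review_id=801: ✓ → 171
review_id=802: ✗
review_id=803: ✓ → 100
review_id=804: ✗
review_id=805: ✗
review_id=806: ✓ → 229
review_id=807: ✓ → 180
review_id=808: ✗
review_id=809: ✓ → 117
review_id=810: ✓ → 196
review_id=811: ✓ → 241
verified_sum = 171 + 100 + 229 + 180 + 117 + 196 + 241 = 1234

1234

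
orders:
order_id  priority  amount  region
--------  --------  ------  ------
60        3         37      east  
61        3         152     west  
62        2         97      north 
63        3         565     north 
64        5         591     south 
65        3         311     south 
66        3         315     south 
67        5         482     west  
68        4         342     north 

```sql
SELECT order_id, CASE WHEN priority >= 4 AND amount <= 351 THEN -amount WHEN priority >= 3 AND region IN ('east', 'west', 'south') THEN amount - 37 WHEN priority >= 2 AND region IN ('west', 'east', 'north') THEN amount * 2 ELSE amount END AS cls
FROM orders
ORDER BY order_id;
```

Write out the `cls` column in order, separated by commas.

order_id=60: priority >= 3 AND region IN ('east', 'west', 'south') → 0
order_id=61: priority >= 3 AND region IN ('east', 'west', 'south') → 115
order_id=62: priority >= 2 AND region IN ('west', 'east', 'north') → 194
order_id=63: priority >= 2 AND region IN ('west', 'east', 'north') → 1130
order_id=64: priority >= 3 AND region IN ('east', 'west', 'south') → 554
order_id=65: priority >= 3 AND region IN ('east', 'west', 'south') → 274
order_id=66: priority >= 3 AND region IN ('east', 'west', 'south') → 278
order_id=67: priority >= 3 AND region IN ('east', 'west', 'south') → 445
order_id=68: priority >= 4 AND amount <= 351 → -342

0, 115, 194, 1130, 554, 274, 278, 445, -342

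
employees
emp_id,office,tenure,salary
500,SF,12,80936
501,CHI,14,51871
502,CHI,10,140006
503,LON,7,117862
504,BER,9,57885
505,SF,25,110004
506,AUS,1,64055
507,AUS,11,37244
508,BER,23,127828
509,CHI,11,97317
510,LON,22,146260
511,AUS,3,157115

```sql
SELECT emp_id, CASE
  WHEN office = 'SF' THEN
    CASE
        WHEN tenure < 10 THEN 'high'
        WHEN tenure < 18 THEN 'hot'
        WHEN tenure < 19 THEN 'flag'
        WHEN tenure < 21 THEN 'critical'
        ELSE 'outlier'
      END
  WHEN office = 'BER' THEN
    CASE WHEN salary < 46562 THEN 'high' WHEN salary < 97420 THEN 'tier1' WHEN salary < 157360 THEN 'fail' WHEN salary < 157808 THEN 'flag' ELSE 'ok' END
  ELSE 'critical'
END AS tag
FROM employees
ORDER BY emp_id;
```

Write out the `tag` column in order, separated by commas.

emp_id=500: office='SF' → inner[tenure < 18] → hot
emp_id=501: office='CHI' → outer ELSE → critical
emp_id=502: office='CHI' → outer ELSE → critical
emp_id=503: office='LON' → outer ELSE → critical
emp_id=504: office='BER' → inner[salary < 97420] → tier1
emp_id=505: office='SF' → inner[ELSE] → outlier
emp_id=506: office='AUS' → outer ELSE → critical
emp_id=507: office='AUS' → outer ELSE → critical
emp_id=508: office='BER' → inner[salary < 157360] → fail
emp_id=509: office='CHI' → outer ELSE → critical
emp_id=510: office='LON' → outer ELSE → critical
emp_id=511: office='AUS' → outer ELSE → critical

hot, critical, critical, critical, tier1, outlier, critical, critical, fail, critical, critical, critical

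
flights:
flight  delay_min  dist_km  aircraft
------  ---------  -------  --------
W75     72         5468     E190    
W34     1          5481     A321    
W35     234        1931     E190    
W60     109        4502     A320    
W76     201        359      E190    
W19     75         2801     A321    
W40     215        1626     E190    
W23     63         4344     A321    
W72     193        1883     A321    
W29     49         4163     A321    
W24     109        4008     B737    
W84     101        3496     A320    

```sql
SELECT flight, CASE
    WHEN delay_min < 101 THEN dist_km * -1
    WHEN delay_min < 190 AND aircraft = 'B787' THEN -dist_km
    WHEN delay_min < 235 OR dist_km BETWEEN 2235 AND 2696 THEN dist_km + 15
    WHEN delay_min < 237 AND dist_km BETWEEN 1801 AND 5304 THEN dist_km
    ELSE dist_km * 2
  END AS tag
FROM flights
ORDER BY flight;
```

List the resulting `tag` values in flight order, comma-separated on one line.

-2801, -4344, 4023, -4163, -5481, 1946, 1641, 4517, 1898, -5468, 374, 3511

flight=W19: delay_min < 101 → -2801
flight=W23: delay_min < 101 → -4344
flight=W24: delay_min < 235 OR dist_km BETWEEN 2235 AND 2696 → 4023
flight=W29: delay_min < 101 → -4163
flight=W34: delay_min < 101 → -5481
flight=W35: delay_min < 235 OR dist_km BETWEEN 2235 AND 2696 → 1946
flight=W40: delay_min < 235 OR dist_km BETWEEN 2235 AND 2696 → 1641
flight=W60: delay_min < 235 OR dist_km BETWEEN 2235 AND 2696 → 4517
flight=W72: delay_min < 235 OR dist_km BETWEEN 2235 AND 2696 → 1898
flight=W75: delay_min < 101 → -5468
flight=W76: delay_min < 235 OR dist_km BETWEEN 2235 AND 2696 → 374
flight=W84: delay_min < 235 OR dist_km BETWEEN 2235 AND 2696 → 3511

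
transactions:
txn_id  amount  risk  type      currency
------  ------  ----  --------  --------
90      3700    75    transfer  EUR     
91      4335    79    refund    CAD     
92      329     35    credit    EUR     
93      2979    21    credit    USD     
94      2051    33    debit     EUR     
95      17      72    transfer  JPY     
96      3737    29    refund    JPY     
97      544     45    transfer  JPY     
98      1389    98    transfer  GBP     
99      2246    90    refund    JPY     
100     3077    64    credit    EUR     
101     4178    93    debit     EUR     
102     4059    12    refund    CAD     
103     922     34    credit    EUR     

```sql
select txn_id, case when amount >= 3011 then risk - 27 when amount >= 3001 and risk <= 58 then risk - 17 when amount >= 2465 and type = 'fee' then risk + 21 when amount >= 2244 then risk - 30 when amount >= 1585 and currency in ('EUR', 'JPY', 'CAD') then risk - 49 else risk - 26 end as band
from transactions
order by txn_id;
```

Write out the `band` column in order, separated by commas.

48, 52, 9, -9, -16, 46, 2, 19, 72, 60, 37, 66, -15, 8

txn_id=90: amount >= 3011 → 48
txn_id=91: amount >= 3011 → 52
txn_id=92: ELSE → 9
txn_id=93: amount >= 2244 → -9
txn_id=94: amount >= 1585 and currency in ('EUR', 'JPY', 'CAD') → -16
txn_id=95: ELSE → 46
txn_id=96: amount >= 3011 → 2
txn_id=97: ELSE → 19
txn_id=98: ELSE → 72
txn_id=99: amount >= 2244 → 60
txn_id=100: amount >= 3011 → 37
txn_id=101: amount >= 3011 → 66
txn_id=102: amount >= 3011 → -15
txn_id=103: ELSE → 8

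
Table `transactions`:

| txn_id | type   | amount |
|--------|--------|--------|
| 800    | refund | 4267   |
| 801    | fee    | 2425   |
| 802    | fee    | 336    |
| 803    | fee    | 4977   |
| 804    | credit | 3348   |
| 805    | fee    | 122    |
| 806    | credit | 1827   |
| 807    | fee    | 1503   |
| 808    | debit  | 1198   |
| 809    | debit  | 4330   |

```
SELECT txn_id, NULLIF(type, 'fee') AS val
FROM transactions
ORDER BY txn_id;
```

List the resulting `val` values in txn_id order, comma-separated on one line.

refund, NULL, NULL, NULL, credit, NULL, credit, NULL, debit, debit

txn_id=800: type=refund vs fee: differ → refund
txn_id=801: type=fee vs fee: equal → NULL
txn_id=802: type=fee vs fee: equal → NULL
txn_id=803: type=fee vs fee: equal → NULL
txn_id=804: type=credit vs fee: differ → credit
txn_id=805: type=fee vs fee: equal → NULL
txn_id=806: type=credit vs fee: differ → credit
txn_id=807: type=fee vs fee: equal → NULL
txn_id=808: type=debit vs fee: differ → debit
txn_id=809: type=debit vs fee: differ → debit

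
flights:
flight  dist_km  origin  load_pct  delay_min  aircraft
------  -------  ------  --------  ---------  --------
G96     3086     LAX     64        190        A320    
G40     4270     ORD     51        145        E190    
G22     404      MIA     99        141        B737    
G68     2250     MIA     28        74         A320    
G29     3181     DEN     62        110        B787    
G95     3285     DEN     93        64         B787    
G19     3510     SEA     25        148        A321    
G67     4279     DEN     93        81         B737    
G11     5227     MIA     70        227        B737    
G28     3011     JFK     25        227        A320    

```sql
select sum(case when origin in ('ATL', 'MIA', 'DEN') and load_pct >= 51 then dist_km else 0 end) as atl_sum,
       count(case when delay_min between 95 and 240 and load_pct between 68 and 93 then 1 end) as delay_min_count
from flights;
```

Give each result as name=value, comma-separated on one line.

[atl_sum: origin in ('ATL', 'MIA', 'DEN') and load_pct >= 51]
flight=G96: ✗
flight=G40: ✗
flight=G22: ✓ → 404
flight=G68: ✗
flight=G29: ✓ → 3181
flight=G95: ✓ → 3285
flight=G19: ✗
flight=G67: ✓ → 4279
flight=G11: ✓ → 5227
flight=G28: ✗
atl_sum = 404 + 3181 + 3285 + 4279 + 5227 = 16376
—
[delay_min_count: delay_min between 95 and 240 and load_pct between 68 and 93]
flight=G96: ✗
flight=G40: ✗
flight=G22: ✗
flight=G68: ✗
flight=G29: ✗
flight=G95: ✗
flight=G19: ✗
flight=G67: ✗
flight=G11: ✓ → 1
flight=G28: ✗
delay_min_count = COUNT(1) = 1

atl_sum=16376, delay_min_count=1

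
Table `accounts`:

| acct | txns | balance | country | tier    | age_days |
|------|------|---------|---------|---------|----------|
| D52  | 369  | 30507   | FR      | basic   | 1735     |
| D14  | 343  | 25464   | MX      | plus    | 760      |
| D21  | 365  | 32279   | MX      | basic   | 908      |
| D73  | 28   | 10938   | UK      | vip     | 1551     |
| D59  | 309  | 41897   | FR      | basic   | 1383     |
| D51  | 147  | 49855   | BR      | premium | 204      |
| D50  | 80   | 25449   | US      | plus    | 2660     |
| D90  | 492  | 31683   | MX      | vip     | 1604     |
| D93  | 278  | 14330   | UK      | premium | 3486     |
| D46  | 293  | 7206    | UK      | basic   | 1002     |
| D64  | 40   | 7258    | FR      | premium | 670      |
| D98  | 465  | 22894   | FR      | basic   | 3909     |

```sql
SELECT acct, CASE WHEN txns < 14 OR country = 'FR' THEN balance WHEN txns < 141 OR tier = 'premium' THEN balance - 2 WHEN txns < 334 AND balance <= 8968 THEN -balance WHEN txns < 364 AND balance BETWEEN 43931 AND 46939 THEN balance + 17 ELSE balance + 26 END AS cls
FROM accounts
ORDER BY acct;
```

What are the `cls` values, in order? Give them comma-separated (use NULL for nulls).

acct=D14: ELSE → 25490
acct=D21: ELSE → 32305
acct=D46: txns < 334 AND balance <= 8968 → -7206
acct=D50: txns < 141 OR tier = 'premium' → 25447
acct=D51: txns < 141 OR tier = 'premium' → 49853
acct=D52: txns < 14 OR country = 'FR' → 30507
acct=D59: txns < 14 OR country = 'FR' → 41897
acct=D64: txns < 14 OR country = 'FR' → 7258
acct=D73: txns < 141 OR tier = 'premium' → 10936
acct=D90: ELSE → 31709
acct=D93: txns < 141 OR tier = 'premium' → 14328
acct=D98: txns < 14 OR country = 'FR' → 22894

25490, 32305, -7206, 25447, 49853, 30507, 41897, 7258, 10936, 31709, 14328, 22894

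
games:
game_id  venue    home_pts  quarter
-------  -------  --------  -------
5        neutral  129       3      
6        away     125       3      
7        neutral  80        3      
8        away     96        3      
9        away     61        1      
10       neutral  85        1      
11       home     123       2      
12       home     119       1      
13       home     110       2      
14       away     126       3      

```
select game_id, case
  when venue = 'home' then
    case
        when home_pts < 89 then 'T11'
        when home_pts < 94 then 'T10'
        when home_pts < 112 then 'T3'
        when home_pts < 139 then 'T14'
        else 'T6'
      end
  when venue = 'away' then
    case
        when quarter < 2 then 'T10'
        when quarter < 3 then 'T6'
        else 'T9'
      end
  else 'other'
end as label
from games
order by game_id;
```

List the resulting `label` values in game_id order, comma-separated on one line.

game_id=5: venue='neutral' → outer ELSE → other
game_id=6: venue='away' → inner[ELSE] → T9
game_id=7: venue='neutral' → outer ELSE → other
game_id=8: venue='away' → inner[ELSE] → T9
game_id=9: venue='away' → inner[quarter < 2] → T10
game_id=10: venue='neutral' → outer ELSE → other
game_id=11: venue='home' → inner[home_pts < 139] → T14
game_id=12: venue='home' → inner[home_pts < 139] → T14
game_id=13: venue='home' → inner[home_pts < 112] → T3
game_id=14: venue='away' → inner[ELSE] → T9

other, T9, other, T9, T10, other, T14, T14, T3, T9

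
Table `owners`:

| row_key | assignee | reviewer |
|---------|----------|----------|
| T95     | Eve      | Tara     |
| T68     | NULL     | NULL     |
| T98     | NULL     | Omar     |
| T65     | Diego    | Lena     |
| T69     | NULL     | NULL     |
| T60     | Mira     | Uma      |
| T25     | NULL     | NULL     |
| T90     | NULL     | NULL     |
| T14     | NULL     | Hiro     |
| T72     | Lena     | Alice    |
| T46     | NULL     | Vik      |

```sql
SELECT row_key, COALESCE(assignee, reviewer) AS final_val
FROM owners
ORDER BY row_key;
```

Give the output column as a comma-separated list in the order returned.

Hiro, NULL, Vik, Mira, Diego, NULL, NULL, Lena, NULL, Eve, Omar

row_key=T14: assignee=NULL, reviewer=Hiro → Hiro
row_key=T25: assignee=NULL, reviewer=NULL (all NULL) → NULL
row_key=T46: assignee=NULL, reviewer=Vik → Vik
row_key=T60: assignee=Mira → Mira
row_key=T65: assignee=Diego → Diego
row_key=T68: assignee=NULL, reviewer=NULL (all NULL) → NULL
row_key=T69: assignee=NULL, reviewer=NULL (all NULL) → NULL
row_key=T72: assignee=Lena → Lena
row_key=T90: assignee=NULL, reviewer=NULL (all NULL) → NULL
row_key=T95: assignee=Eve → Eve
row_key=T98: assignee=NULL, reviewer=Omar → Omar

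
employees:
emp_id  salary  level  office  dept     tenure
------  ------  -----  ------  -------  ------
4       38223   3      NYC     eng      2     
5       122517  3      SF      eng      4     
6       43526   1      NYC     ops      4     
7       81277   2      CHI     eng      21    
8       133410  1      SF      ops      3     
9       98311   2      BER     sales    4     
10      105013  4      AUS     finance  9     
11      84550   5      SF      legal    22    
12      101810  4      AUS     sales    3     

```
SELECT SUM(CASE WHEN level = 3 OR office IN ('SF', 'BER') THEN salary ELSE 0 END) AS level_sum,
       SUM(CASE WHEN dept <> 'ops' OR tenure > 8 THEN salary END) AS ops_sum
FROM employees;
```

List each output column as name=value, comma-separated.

[level_sum: level = 3 OR office IN ('SF', 'BER')]
emp_id=4: ✓ → 38223
emp_id=5: ✓ → 122517
emp_id=6: ✗
emp_id=7: ✗
emp_id=8: ✓ → 133410
emp_id=9: ✓ → 98311
emp_id=10: ✗
emp_id=11: ✓ → 84550
emp_id=12: ✗
level_sum = 38223 + 122517 + 133410 + 98311 + 84550 = 477011
—
[ops_sum: dept <> 'ops' OR tenure > 8]
emp_id=4: ✓ → 38223
emp_id=5: ✓ → 122517
emp_id=6: ✗
emp_id=7: ✓ → 81277
emp_id=8: ✗
emp_id=9: ✓ → 98311
emp_id=10: ✓ → 105013
emp_id=11: ✓ → 84550
emp_id=12: ✓ → 101810
ops_sum = 38223 + 122517 + 81277 + 98311 + 105013 + 84550 + 101810 = 631701

level_sum=477011, ops_sum=631701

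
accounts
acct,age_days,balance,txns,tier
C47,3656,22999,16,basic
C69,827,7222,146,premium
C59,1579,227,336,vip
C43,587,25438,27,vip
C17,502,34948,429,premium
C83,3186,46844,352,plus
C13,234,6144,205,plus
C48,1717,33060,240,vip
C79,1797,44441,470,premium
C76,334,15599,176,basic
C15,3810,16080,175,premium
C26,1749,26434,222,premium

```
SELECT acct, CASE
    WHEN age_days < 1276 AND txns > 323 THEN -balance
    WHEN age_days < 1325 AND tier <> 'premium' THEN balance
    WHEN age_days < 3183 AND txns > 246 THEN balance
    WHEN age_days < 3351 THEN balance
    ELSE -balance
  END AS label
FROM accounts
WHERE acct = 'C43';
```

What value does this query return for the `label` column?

acct = C43: age_days=587, balance=25438, txns=27, tier=vip.
age_days < 1276 AND txns > 323 → false
age_days < 1325 AND tier <> 'premium' → true → 25438

25438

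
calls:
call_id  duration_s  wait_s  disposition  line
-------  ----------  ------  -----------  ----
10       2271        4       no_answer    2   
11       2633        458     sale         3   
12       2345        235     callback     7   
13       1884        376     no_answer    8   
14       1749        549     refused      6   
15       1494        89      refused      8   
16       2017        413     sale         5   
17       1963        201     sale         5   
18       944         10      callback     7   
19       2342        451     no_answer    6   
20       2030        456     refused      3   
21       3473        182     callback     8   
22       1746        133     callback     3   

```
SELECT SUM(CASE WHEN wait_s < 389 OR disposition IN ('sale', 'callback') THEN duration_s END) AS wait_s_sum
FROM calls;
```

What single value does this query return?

20770

call_id=10: ✓ → 2271
call_id=11: ✓ → 2633
call_id=12: ✓ → 2345
call_id=13: ✓ → 1884
call_id=14: ✗
call_id=15: ✓ → 1494
call_id=16: ✓ → 2017
call_id=17: ✓ → 1963
call_id=18: ✓ → 944
call_id=19: ✗
call_id=20: ✗
call_id=21: ✓ → 3473
call_id=22: ✓ → 1746
wait_s_sum = 2271 + 2633 + 2345 + 1884 + 1494 + 2017 + 1963 + 944 + 3473 + 1746 = 20770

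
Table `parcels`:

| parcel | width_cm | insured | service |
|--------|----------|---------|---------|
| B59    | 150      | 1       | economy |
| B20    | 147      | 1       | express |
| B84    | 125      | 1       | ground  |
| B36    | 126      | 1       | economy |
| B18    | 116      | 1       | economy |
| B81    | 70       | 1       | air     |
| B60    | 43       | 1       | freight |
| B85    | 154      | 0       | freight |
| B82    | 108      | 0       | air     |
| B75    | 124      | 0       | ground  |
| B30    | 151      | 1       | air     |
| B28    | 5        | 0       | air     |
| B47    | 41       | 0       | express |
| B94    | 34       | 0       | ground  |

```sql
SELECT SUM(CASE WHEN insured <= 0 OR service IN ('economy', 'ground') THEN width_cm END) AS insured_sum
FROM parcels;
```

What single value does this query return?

parcel=B59: ✓ → 150
parcel=B20: ✗
parcel=B84: ✓ → 125
parcel=B36: ✓ → 126
parcel=B18: ✓ → 116
parcel=B81: ✗
parcel=B60: ✗
parcel=B85: ✓ → 154
parcel=B82: ✓ → 108
parcel=B75: ✓ → 124
parcel=B30: ✗
parcel=B28: ✓ → 5
parcel=B47: ✓ → 41
parcel=B94: ✓ → 34
insured_sum = 150 + 125 + 126 + 116 + 154 + 108 + 124 + 5 + 41 + 34 = 983

983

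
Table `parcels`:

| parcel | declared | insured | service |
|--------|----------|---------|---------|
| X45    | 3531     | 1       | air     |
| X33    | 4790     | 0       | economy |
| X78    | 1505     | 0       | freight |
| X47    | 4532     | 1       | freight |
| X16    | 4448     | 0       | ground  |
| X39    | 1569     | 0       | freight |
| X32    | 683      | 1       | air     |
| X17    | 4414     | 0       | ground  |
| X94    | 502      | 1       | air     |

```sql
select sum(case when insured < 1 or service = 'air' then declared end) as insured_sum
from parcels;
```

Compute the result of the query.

parcel=X45: ✓ → 3531
parcel=X33: ✓ → 4790
parcel=X78: ✓ → 1505
parcel=X47: ✗
parcel=X16: ✓ → 4448
parcel=X39: ✓ → 1569
parcel=X32: ✓ → 683
parcel=X17: ✓ → 4414
parcel=X94: ✓ → 502
insured_sum = 3531 + 4790 + 1505 + 4448 + 1569 + 683 + 4414 + 502 = 21442

21442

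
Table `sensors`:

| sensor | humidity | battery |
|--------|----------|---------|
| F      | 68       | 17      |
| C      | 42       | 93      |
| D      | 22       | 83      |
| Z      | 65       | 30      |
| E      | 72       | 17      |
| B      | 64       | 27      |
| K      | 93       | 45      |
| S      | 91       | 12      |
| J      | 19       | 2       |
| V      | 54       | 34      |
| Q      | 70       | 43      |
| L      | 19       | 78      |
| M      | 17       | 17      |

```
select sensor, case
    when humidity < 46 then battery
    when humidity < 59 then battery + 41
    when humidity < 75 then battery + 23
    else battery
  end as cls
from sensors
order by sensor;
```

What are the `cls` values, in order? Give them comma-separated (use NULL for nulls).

sensor=B: humidity < 75 → 50
sensor=C: humidity < 46 → 93
sensor=D: humidity < 46 → 83
sensor=E: humidity < 75 → 40
sensor=F: humidity < 75 → 40
sensor=J: humidity < 46 → 2
sensor=K: ELSE → 45
sensor=L: humidity < 46 → 78
sensor=M: humidity < 46 → 17
sensor=Q: humidity < 75 → 66
sensor=S: ELSE → 12
sensor=V: humidity < 59 → 75
sensor=Z: humidity < 75 → 53

50, 93, 83, 40, 40, 2, 45, 78, 17, 66, 12, 75, 53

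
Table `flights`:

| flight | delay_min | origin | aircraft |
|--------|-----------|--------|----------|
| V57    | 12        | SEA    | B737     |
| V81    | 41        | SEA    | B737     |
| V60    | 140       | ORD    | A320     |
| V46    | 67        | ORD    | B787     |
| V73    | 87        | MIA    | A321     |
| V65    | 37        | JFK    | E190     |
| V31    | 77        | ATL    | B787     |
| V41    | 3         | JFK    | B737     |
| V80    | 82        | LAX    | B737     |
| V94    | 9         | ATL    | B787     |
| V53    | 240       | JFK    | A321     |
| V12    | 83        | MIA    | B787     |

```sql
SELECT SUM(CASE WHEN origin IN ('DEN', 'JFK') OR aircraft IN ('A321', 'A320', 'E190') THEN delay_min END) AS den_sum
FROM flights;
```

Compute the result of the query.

507

flight=V57: ✗
flight=V81: ✗
flight=V60: ✓ → 140
flight=V46: ✗
flight=V73: ✓ → 87
flight=V65: ✓ → 37
flight=V31: ✗
flight=V41: ✓ → 3
flight=V80: ✗
flight=V94: ✗
flight=V53: ✓ → 240
flight=V12: ✗
den_sum = 140 + 87 + 37 + 3 + 240 = 507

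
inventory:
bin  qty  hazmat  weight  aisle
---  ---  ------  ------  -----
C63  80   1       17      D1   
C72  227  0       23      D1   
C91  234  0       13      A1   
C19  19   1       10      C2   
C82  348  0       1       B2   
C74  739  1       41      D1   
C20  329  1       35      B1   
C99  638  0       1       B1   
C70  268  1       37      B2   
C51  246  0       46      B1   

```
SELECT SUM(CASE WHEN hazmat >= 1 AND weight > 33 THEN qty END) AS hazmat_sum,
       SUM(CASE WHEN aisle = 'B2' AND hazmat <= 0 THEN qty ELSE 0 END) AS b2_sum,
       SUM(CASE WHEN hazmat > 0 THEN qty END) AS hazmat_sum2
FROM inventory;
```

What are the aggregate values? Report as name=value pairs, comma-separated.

[hazmat_sum: hazmat >= 1 AND weight > 33]
bin=C63: ✗
bin=C72: ✗
bin=C91: ✗
bin=C19: ✗
bin=C82: ✗
bin=C74: ✓ → 739
bin=C20: ✓ → 329
bin=C99: ✗
bin=C70: ✓ → 268
bin=C51: ✗
hazmat_sum = 739 + 329 + 268 = 1336
—
[b2_sum: aisle = 'B2' AND hazmat <= 0]
bin=C63: ✗
bin=C72: ✗
bin=C91: ✗
bin=C19: ✗
bin=C82: ✓ → 348
bin=C74: ✗
bin=C20: ✗
bin=C99: ✗
bin=C70: ✗
bin=C51: ✗
b2_sum = 348
—
[hazmat_sum2: hazmat > 0]
bin=C63: ✓ → 80
bin=C72: ✗
bin=C91: ✗
bin=C19: ✓ → 19
bin=C82: ✗
bin=C74: ✓ → 739
bin=C20: ✓ → 329
bin=C99: ✗
bin=C70: ✓ → 268
bin=C51: ✗
hazmat_sum2 = 80 + 19 + 739 + 329 + 268 = 1435

hazmat_sum=1336, b2_sum=348, hazmat_sum2=1435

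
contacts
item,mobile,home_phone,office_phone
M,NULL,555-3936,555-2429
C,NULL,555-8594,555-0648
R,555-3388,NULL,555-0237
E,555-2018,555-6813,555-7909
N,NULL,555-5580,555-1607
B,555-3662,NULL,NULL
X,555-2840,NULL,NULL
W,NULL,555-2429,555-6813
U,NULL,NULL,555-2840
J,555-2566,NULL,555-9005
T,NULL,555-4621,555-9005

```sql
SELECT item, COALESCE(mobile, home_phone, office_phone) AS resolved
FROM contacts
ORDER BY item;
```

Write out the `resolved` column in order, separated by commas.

555-3662, 555-8594, 555-2018, 555-2566, 555-3936, 555-5580, 555-3388, 555-4621, 555-2840, 555-2429, 555-2840

item=B: mobile=555-3662 → 555-3662
item=C: mobile=NULL, home_phone=555-8594 → 555-8594
item=E: mobile=555-2018 → 555-2018
item=J: mobile=555-2566 → 555-2566
item=M: mobile=NULL, home_phone=555-3936 → 555-3936
item=N: mobile=NULL, home_phone=555-5580 → 555-5580
item=R: mobile=555-3388 → 555-3388
item=T: mobile=NULL, home_phone=555-4621 → 555-4621
item=U: mobile=NULL, home_phone=NULL, office_phone=555-2840 → 555-2840
item=W: mobile=NULL, home_phone=555-2429 → 555-2429
item=X: mobile=555-2840 → 555-2840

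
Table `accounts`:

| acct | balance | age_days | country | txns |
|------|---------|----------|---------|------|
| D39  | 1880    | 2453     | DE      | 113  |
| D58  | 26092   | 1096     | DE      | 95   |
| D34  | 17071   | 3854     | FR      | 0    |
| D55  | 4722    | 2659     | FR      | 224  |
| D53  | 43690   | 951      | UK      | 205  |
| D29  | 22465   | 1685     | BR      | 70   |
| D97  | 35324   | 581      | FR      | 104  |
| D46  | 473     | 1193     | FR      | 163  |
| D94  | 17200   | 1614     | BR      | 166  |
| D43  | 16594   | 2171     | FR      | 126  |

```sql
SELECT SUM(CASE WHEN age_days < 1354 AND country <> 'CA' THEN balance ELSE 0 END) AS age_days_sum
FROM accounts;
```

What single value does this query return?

acct=D39: ✗
acct=D58: ✓ → 26092
acct=D34: ✗
acct=D55: ✗
acct=D53: ✓ → 43690
acct=D29: ✗
acct=D97: ✓ → 35324
acct=D46: ✓ → 473
acct=D94: ✗
acct=D43: ✗
age_days_sum = 26092 + 43690 + 35324 + 473 = 105579

105579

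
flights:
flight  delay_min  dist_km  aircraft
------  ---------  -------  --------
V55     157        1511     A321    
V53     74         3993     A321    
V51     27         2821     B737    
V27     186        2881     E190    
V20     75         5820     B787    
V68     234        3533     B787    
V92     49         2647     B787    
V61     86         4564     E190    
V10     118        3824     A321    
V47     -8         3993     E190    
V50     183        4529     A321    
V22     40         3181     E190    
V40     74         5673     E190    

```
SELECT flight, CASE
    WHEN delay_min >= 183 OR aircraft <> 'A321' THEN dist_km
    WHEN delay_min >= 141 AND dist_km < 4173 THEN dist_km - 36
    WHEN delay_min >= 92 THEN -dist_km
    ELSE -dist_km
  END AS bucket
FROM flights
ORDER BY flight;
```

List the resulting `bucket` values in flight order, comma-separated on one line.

-3824, 5820, 3181, 2881, 5673, 3993, 4529, 2821, -3993, 1475, 4564, 3533, 2647

flight=V10: delay_min >= 92 → -3824
flight=V20: delay_min >= 183 OR aircraft <> 'A321' → 5820
flight=V22: delay_min >= 183 OR aircraft <> 'A321' → 3181
flight=V27: delay_min >= 183 OR aircraft <> 'A321' → 2881
flight=V40: delay_min >= 183 OR aircraft <> 'A321' → 5673
flight=V47: delay_min >= 183 OR aircraft <> 'A321' → 3993
flight=V50: delay_min >= 183 OR aircraft <> 'A321' → 4529
flight=V51: delay_min >= 183 OR aircraft <> 'A321' → 2821
flight=V53: ELSE → -3993
flight=V55: delay_min >= 141 AND dist_km < 4173 → 1475
flight=V61: delay_min >= 183 OR aircraft <> 'A321' → 4564
flight=V68: delay_min >= 183 OR aircraft <> 'A321' → 3533
flight=V92: delay_min >= 183 OR aircraft <> 'A321' → 2647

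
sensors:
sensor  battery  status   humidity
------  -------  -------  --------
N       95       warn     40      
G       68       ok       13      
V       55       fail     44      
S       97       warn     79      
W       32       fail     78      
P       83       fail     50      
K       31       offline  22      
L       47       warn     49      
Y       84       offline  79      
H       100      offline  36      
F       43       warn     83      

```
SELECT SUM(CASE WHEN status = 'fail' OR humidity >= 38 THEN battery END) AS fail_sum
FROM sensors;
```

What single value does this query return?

sensor=N: ✓ → 95
sensor=G: ✗
sensor=V: ✓ → 55
sensor=S: ✓ → 97
sensor=W: ✓ → 32
sensor=P: ✓ → 83
sensor=K: ✗
sensor=L: ✓ → 47
sensor=Y: ✓ → 84
sensor=H: ✗
sensor=F: ✓ → 43
fail_sum = 95 + 55 + 97 + 32 + 83 + 47 + 84 + 43 = 536

536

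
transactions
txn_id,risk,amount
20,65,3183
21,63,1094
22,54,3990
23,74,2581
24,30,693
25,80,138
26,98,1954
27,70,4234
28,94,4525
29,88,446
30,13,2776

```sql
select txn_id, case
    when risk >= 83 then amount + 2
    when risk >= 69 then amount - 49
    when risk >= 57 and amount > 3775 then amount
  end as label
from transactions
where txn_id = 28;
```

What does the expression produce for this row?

4527

txn_id = 28: risk=94, amount=4525.
risk >= 83 → true → 4527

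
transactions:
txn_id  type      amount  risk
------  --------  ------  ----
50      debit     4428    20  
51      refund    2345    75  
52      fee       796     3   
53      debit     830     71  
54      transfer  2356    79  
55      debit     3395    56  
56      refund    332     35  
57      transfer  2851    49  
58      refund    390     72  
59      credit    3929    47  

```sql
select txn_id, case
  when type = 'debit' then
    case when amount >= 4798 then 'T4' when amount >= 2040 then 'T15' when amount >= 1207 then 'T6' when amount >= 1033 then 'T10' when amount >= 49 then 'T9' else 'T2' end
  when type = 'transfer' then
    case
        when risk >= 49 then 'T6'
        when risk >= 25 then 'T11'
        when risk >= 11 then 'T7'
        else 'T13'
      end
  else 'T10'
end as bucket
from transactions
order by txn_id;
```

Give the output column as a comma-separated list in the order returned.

T15, T10, T10, T9, T6, T15, T10, T6, T10, T10

txn_id=50: type='debit' → inner[amount >= 2040] → T15
txn_id=51: type='refund' → outer ELSE → T10
txn_id=52: type='fee' → outer ELSE → T10
txn_id=53: type='debit' → inner[amount >= 49] → T9
txn_id=54: type='transfer' → inner[risk >= 49] → T6
txn_id=55: type='debit' → inner[amount >= 2040] → T15
txn_id=56: type='refund' → outer ELSE → T10
txn_id=57: type='transfer' → inner[risk >= 49] → T6
txn_id=58: type='refund' → outer ELSE → T10
txn_id=59: type='credit' → outer ELSE → T10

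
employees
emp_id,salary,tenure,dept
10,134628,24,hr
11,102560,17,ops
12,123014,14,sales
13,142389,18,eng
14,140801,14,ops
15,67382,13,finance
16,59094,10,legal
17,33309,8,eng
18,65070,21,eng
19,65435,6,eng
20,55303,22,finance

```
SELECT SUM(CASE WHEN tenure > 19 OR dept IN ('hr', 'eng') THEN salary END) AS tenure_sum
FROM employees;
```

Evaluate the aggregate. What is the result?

emp_id=10: ✓ → 134628
emp_id=11: ✗
emp_id=12: ✗
emp_id=13: ✓ → 142389
emp_id=14: ✗
emp_id=15: ✗
emp_id=16: ✗
emp_id=17: ✓ → 33309
emp_id=18: ✓ → 65070
emp_id=19: ✓ → 65435
emp_id=20: ✓ → 55303
tenure_sum = 134628 + 142389 + 33309 + 65070 + 65435 + 55303 = 496134

496134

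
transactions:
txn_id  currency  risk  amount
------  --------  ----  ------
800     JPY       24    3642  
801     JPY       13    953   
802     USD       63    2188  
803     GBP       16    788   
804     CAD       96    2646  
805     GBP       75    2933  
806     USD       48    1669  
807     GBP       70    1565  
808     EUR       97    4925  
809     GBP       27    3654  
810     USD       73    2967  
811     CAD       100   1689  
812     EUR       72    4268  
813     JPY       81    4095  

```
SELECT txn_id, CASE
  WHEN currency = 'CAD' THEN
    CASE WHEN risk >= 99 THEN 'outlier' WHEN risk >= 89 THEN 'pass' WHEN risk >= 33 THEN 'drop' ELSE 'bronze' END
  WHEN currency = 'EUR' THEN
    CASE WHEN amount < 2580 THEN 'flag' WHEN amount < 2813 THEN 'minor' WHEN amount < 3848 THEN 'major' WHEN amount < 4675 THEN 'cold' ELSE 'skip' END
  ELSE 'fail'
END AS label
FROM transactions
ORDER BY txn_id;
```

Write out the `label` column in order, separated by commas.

txn_id=800: currency='JPY' → outer ELSE → fail
txn_id=801: currency='JPY' → outer ELSE → fail
txn_id=802: currency='USD' → outer ELSE → fail
txn_id=803: currency='GBP' → outer ELSE → fail
txn_id=804: currency='CAD' → inner[risk >= 89] → pass
txn_id=805: currency='GBP' → outer ELSE → fail
txn_id=806: currency='USD' → outer ELSE → fail
txn_id=807: currency='GBP' → outer ELSE → fail
txn_id=808: currency='EUR' → inner[ELSE] → skip
txn_id=809: currency='GBP' → outer ELSE → fail
txn_id=810: currency='USD' → outer ELSE → fail
txn_id=811: currency='CAD' → inner[risk >= 99] → outlier
txn_id=812: currency='EUR' → inner[amount < 4675] → cold
txn_id=813: currency='JPY' → outer ELSE → fail

fail, fail, fail, fail, pass, fail, fail, fail, skip, fail, fail, outlier, cold, fail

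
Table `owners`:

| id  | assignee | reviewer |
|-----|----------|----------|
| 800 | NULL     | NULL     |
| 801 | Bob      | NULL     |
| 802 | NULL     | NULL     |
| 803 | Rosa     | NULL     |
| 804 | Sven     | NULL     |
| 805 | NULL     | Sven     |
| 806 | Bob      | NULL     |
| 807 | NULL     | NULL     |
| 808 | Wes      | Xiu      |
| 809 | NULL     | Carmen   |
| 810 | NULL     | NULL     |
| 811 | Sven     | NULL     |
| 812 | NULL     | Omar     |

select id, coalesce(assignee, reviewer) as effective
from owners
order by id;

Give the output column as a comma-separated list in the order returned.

id=800: assignee=NULL, reviewer=NULL (all NULL) → NULL
id=801: assignee=Bob → Bob
id=802: assignee=NULL, reviewer=NULL (all NULL) → NULL
id=803: assignee=Rosa → Rosa
id=804: assignee=Sven → Sven
id=805: assignee=NULL, reviewer=Sven → Sven
id=806: assignee=Bob → Bob
id=807: assignee=NULL, reviewer=NULL (all NULL) → NULL
id=808: assignee=Wes → Wes
id=809: assignee=NULL, reviewer=Carmen → Carmen
id=810: assignee=NULL, reviewer=NULL (all NULL) → NULL
id=811: assignee=Sven → Sven
id=812: assignee=NULL, reviewer=Omar → Omar

NULL, Bob, NULL, Rosa, Sven, Sven, Bob, NULL, Wes, Carmen, NULL, Sven, Omar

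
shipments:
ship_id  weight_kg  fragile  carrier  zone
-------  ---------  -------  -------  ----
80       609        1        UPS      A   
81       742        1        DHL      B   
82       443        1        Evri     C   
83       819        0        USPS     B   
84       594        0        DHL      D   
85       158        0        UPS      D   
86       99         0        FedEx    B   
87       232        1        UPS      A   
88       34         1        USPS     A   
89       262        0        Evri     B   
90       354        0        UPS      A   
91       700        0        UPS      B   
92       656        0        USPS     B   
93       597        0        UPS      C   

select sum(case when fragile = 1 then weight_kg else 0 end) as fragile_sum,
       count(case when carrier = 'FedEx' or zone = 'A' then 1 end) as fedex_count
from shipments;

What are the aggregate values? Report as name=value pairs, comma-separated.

[fragile_sum: fragile = 1]
ship_id=80: ✓ → 609
ship_id=81: ✓ → 742
ship_id=82: ✓ → 443
ship_id=83: ✗
ship_id=84: ✗
ship_id=85: ✗
ship_id=86: ✗
ship_id=87: ✓ → 232
ship_id=88: ✓ → 34
ship_id=89: ✗
ship_id=90: ✗
ship_id=91: ✗
ship_id=92: ✗
ship_id=93: ✗
fragile_sum = 609 + 742 + 443 + 232 + 34 = 2060
—
[fedex_count: carrier = 'FedEx' or zone = 'A']
ship_id=80: ✓ → 1
ship_id=81: ✗
ship_id=82: ✗
ship_id=83: ✗
ship_id=84: ✗
ship_id=85: ✗
ship_id=86: ✓ → 1
ship_id=87: ✓ → 1
ship_id=88: ✓ → 1
ship_id=89: ✗
ship_id=90: ✓ → 1
ship_id=91: ✗
ship_id=92: ✗
ship_id=93: ✗
fedex_count = COUNT(1, 1, 1, 1, 1) = 5

fragile_sum=2060, fedex_count=5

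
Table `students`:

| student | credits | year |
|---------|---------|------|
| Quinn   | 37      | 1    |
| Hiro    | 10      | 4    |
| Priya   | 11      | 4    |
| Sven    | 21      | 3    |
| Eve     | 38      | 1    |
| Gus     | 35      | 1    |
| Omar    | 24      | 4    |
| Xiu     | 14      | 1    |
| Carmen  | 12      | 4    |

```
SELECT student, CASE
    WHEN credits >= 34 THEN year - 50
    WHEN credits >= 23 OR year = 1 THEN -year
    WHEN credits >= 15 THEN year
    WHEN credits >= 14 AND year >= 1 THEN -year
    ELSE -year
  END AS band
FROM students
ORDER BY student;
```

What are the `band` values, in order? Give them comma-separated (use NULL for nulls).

-4, -49, -49, -4, -4, -4, -49, 3, -1

student=Carmen: ELSE → -4
student=Eve: credits >= 34 → -49
student=Gus: credits >= 34 → -49
student=Hiro: ELSE → -4
student=Omar: credits >= 23 OR year = 1 → -4
student=Priya: ELSE → -4
student=Quinn: credits >= 34 → -49
student=Sven: credits >= 15 → 3
student=Xiu: credits >= 23 OR year = 1 → -1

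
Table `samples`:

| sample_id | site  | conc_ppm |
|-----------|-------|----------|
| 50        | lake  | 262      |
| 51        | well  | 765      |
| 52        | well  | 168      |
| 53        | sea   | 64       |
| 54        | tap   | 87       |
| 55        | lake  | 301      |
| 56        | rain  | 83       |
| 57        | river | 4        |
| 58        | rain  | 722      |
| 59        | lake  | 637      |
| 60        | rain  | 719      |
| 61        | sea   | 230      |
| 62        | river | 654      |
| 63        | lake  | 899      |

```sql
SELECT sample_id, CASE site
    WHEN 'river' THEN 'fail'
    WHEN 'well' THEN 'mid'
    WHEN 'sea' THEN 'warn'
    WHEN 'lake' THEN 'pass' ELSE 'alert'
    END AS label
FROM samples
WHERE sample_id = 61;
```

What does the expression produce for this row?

warn

sample_id = 61: site=sea, conc_ppm=230.
site='river' → false
site='well' → false
site='sea' → true → warn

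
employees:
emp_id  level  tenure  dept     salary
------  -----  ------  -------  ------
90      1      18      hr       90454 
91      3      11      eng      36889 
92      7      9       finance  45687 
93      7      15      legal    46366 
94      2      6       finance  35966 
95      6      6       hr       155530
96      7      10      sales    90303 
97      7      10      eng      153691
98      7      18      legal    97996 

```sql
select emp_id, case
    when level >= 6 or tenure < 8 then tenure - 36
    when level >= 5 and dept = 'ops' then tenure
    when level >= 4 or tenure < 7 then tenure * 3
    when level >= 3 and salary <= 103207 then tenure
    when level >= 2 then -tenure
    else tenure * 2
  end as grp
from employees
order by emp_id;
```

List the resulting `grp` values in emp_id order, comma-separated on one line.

36, 11, -27, -21, -30, -30, -26, -26, -18

emp_id=90: ELSE → 36
emp_id=91: level >= 3 and salary <= 103207 → 11
emp_id=92: level >= 6 or tenure < 8 → -27
emp_id=93: level >= 6 or tenure < 8 → -21
emp_id=94: level >= 6 or tenure < 8 → -30
emp_id=95: level >= 6 or tenure < 8 → -30
emp_id=96: level >= 6 or tenure < 8 → -26
emp_id=97: level >= 6 or tenure < 8 → -26
emp_id=98: level >= 6 or tenure < 8 → -18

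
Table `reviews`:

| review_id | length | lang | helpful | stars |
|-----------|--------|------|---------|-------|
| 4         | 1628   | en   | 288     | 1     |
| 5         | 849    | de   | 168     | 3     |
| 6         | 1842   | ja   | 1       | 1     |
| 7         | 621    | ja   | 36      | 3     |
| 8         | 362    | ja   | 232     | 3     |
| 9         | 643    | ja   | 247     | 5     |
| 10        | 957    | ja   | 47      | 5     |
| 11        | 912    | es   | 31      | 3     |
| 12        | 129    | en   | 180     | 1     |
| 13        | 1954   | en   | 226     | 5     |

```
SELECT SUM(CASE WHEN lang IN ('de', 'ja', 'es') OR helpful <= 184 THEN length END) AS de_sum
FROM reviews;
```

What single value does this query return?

review_id=4: ✗
review_id=5: ✓ → 849
review_id=6: ✓ → 1842
review_id=7: ✓ → 621
review_id=8: ✓ → 362
review_id=9: ✓ → 643
review_id=10: ✓ → 957
review_id=11: ✓ → 912
review_id=12: ✓ → 129
review_id=13: ✗
de_sum = 849 + 1842 + 621 + 362 + 643 + 957 + 912 + 129 = 6315

6315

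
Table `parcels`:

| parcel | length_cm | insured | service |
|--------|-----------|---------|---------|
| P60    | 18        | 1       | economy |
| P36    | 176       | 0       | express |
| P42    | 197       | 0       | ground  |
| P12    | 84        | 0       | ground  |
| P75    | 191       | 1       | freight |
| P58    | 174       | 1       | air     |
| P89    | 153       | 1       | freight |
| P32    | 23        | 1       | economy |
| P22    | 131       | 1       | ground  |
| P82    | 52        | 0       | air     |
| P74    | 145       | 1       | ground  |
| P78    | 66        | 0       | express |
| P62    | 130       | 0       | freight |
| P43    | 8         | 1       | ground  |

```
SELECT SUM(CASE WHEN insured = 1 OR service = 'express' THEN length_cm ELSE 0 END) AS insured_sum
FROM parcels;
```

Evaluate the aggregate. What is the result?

1085

parcel=P60: ✓ → 18
parcel=P36: ✓ → 176
parcel=P42: ✗
parcel=P12: ✗
parcel=P75: ✓ → 191
parcel=P58: ✓ → 174
parcel=P89: ✓ → 153
parcel=P32: ✓ → 23
parcel=P22: ✓ → 131
parcel=P82: ✗
parcel=P74: ✓ → 145
parcel=P78: ✓ → 66
parcel=P62: ✗
parcel=P43: ✓ → 8
insured_sum = 18 + 176 + 191 + 174 + 153 + 23 + 131 + 145 + 66 + 8 = 1085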